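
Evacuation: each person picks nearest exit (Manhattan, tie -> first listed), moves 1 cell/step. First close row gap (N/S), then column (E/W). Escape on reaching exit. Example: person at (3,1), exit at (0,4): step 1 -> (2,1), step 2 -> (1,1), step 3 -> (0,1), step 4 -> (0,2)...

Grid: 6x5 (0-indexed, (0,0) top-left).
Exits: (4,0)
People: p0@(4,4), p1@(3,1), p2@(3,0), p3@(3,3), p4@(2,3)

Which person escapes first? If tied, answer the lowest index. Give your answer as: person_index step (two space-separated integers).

Step 1: p0:(4,4)->(4,3) | p1:(3,1)->(4,1) | p2:(3,0)->(4,0)->EXIT | p3:(3,3)->(4,3) | p4:(2,3)->(3,3)
Step 2: p0:(4,3)->(4,2) | p1:(4,1)->(4,0)->EXIT | p2:escaped | p3:(4,3)->(4,2) | p4:(3,3)->(4,3)
Step 3: p0:(4,2)->(4,1) | p1:escaped | p2:escaped | p3:(4,2)->(4,1) | p4:(4,3)->(4,2)
Step 4: p0:(4,1)->(4,0)->EXIT | p1:escaped | p2:escaped | p3:(4,1)->(4,0)->EXIT | p4:(4,2)->(4,1)
Step 5: p0:escaped | p1:escaped | p2:escaped | p3:escaped | p4:(4,1)->(4,0)->EXIT
Exit steps: [4, 2, 1, 4, 5]
First to escape: p2 at step 1

Answer: 2 1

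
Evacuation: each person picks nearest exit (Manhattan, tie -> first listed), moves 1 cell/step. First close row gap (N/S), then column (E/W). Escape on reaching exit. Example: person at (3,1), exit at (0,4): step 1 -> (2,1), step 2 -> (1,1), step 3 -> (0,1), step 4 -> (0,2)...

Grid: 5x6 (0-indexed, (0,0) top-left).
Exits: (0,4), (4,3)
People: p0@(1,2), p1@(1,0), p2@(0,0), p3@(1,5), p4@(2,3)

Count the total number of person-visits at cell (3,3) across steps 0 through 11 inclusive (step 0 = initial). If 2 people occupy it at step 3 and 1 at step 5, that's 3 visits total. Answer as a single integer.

Answer: 1

Derivation:
Step 0: p0@(1,2) p1@(1,0) p2@(0,0) p3@(1,5) p4@(2,3) -> at (3,3): 0 [-], cum=0
Step 1: p0@(0,2) p1@(0,0) p2@(0,1) p3@(0,5) p4@(3,3) -> at (3,3): 1 [p4], cum=1
Step 2: p0@(0,3) p1@(0,1) p2@(0,2) p3@ESC p4@ESC -> at (3,3): 0 [-], cum=1
Step 3: p0@ESC p1@(0,2) p2@(0,3) p3@ESC p4@ESC -> at (3,3): 0 [-], cum=1
Step 4: p0@ESC p1@(0,3) p2@ESC p3@ESC p4@ESC -> at (3,3): 0 [-], cum=1
Step 5: p0@ESC p1@ESC p2@ESC p3@ESC p4@ESC -> at (3,3): 0 [-], cum=1
Total visits = 1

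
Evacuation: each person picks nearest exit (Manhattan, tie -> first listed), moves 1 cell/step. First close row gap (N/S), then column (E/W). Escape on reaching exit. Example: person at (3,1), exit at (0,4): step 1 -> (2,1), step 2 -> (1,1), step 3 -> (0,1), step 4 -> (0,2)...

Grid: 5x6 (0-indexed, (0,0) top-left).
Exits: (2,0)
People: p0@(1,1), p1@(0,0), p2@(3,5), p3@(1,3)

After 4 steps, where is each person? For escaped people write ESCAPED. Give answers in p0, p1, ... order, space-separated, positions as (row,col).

Step 1: p0:(1,1)->(2,1) | p1:(0,0)->(1,0) | p2:(3,5)->(2,5) | p3:(1,3)->(2,3)
Step 2: p0:(2,1)->(2,0)->EXIT | p1:(1,0)->(2,0)->EXIT | p2:(2,5)->(2,4) | p3:(2,3)->(2,2)
Step 3: p0:escaped | p1:escaped | p2:(2,4)->(2,3) | p3:(2,2)->(2,1)
Step 4: p0:escaped | p1:escaped | p2:(2,3)->(2,2) | p3:(2,1)->(2,0)->EXIT

ESCAPED ESCAPED (2,2) ESCAPED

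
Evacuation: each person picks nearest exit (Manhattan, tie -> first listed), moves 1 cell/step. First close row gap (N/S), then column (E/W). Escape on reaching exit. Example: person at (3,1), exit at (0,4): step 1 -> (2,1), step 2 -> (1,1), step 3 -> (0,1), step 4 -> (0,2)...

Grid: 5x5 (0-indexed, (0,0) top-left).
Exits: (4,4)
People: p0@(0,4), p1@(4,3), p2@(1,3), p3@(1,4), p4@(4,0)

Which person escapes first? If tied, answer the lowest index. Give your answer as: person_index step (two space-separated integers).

Step 1: p0:(0,4)->(1,4) | p1:(4,3)->(4,4)->EXIT | p2:(1,3)->(2,3) | p3:(1,4)->(2,4) | p4:(4,0)->(4,1)
Step 2: p0:(1,4)->(2,4) | p1:escaped | p2:(2,3)->(3,3) | p3:(2,4)->(3,4) | p4:(4,1)->(4,2)
Step 3: p0:(2,4)->(3,4) | p1:escaped | p2:(3,3)->(4,3) | p3:(3,4)->(4,4)->EXIT | p4:(4,2)->(4,3)
Step 4: p0:(3,4)->(4,4)->EXIT | p1:escaped | p2:(4,3)->(4,4)->EXIT | p3:escaped | p4:(4,3)->(4,4)->EXIT
Exit steps: [4, 1, 4, 3, 4]
First to escape: p1 at step 1

Answer: 1 1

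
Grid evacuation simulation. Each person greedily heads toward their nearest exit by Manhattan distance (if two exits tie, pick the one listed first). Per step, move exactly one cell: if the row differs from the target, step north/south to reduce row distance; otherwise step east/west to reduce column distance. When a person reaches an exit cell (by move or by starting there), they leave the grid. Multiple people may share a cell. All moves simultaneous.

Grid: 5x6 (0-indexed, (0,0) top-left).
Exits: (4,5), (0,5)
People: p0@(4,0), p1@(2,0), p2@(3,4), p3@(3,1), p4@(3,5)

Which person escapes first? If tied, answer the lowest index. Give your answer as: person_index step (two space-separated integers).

Step 1: p0:(4,0)->(4,1) | p1:(2,0)->(3,0) | p2:(3,4)->(4,4) | p3:(3,1)->(4,1) | p4:(3,5)->(4,5)->EXIT
Step 2: p0:(4,1)->(4,2) | p1:(3,0)->(4,0) | p2:(4,4)->(4,5)->EXIT | p3:(4,1)->(4,2) | p4:escaped
Step 3: p0:(4,2)->(4,3) | p1:(4,0)->(4,1) | p2:escaped | p3:(4,2)->(4,3) | p4:escaped
Step 4: p0:(4,3)->(4,4) | p1:(4,1)->(4,2) | p2:escaped | p3:(4,3)->(4,4) | p4:escaped
Step 5: p0:(4,4)->(4,5)->EXIT | p1:(4,2)->(4,3) | p2:escaped | p3:(4,4)->(4,5)->EXIT | p4:escaped
Step 6: p0:escaped | p1:(4,3)->(4,4) | p2:escaped | p3:escaped | p4:escaped
Step 7: p0:escaped | p1:(4,4)->(4,5)->EXIT | p2:escaped | p3:escaped | p4:escaped
Exit steps: [5, 7, 2, 5, 1]
First to escape: p4 at step 1

Answer: 4 1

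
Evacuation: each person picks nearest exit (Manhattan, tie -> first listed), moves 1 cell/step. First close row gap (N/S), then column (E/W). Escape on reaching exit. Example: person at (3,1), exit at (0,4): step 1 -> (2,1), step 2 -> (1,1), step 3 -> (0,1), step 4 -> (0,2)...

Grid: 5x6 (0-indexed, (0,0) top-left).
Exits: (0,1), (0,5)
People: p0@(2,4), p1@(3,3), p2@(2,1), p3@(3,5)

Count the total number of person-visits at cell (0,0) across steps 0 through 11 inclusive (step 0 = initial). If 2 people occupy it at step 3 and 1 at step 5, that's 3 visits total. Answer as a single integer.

Step 0: p0@(2,4) p1@(3,3) p2@(2,1) p3@(3,5) -> at (0,0): 0 [-], cum=0
Step 1: p0@(1,4) p1@(2,3) p2@(1,1) p3@(2,5) -> at (0,0): 0 [-], cum=0
Step 2: p0@(0,4) p1@(1,3) p2@ESC p3@(1,5) -> at (0,0): 0 [-], cum=0
Step 3: p0@ESC p1@(0,3) p2@ESC p3@ESC -> at (0,0): 0 [-], cum=0
Step 4: p0@ESC p1@(0,2) p2@ESC p3@ESC -> at (0,0): 0 [-], cum=0
Step 5: p0@ESC p1@ESC p2@ESC p3@ESC -> at (0,0): 0 [-], cum=0
Total visits = 0

Answer: 0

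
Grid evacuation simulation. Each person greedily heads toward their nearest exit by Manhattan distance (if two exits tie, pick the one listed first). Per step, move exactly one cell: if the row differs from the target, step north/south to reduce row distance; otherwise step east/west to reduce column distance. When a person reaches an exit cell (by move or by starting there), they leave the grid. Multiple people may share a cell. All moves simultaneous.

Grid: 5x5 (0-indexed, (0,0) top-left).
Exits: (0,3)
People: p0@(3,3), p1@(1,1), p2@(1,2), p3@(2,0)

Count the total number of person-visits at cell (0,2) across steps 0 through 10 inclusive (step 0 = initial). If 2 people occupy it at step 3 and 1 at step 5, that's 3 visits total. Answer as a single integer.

Step 0: p0@(3,3) p1@(1,1) p2@(1,2) p3@(2,0) -> at (0,2): 0 [-], cum=0
Step 1: p0@(2,3) p1@(0,1) p2@(0,2) p3@(1,0) -> at (0,2): 1 [p2], cum=1
Step 2: p0@(1,3) p1@(0,2) p2@ESC p3@(0,0) -> at (0,2): 1 [p1], cum=2
Step 3: p0@ESC p1@ESC p2@ESC p3@(0,1) -> at (0,2): 0 [-], cum=2
Step 4: p0@ESC p1@ESC p2@ESC p3@(0,2) -> at (0,2): 1 [p3], cum=3
Step 5: p0@ESC p1@ESC p2@ESC p3@ESC -> at (0,2): 0 [-], cum=3
Total visits = 3

Answer: 3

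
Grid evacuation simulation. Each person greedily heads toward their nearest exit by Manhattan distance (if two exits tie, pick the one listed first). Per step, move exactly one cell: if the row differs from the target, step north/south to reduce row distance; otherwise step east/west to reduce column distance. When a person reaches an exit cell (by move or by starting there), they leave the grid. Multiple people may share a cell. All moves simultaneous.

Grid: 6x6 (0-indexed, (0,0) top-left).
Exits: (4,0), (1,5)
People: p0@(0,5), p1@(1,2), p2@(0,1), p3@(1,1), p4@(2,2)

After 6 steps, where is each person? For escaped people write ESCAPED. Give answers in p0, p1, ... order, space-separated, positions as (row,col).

Step 1: p0:(0,5)->(1,5)->EXIT | p1:(1,2)->(1,3) | p2:(0,1)->(1,1) | p3:(1,1)->(2,1) | p4:(2,2)->(3,2)
Step 2: p0:escaped | p1:(1,3)->(1,4) | p2:(1,1)->(2,1) | p3:(2,1)->(3,1) | p4:(3,2)->(4,2)
Step 3: p0:escaped | p1:(1,4)->(1,5)->EXIT | p2:(2,1)->(3,1) | p3:(3,1)->(4,1) | p4:(4,2)->(4,1)
Step 4: p0:escaped | p1:escaped | p2:(3,1)->(4,1) | p3:(4,1)->(4,0)->EXIT | p4:(4,1)->(4,0)->EXIT
Step 5: p0:escaped | p1:escaped | p2:(4,1)->(4,0)->EXIT | p3:escaped | p4:escaped

ESCAPED ESCAPED ESCAPED ESCAPED ESCAPED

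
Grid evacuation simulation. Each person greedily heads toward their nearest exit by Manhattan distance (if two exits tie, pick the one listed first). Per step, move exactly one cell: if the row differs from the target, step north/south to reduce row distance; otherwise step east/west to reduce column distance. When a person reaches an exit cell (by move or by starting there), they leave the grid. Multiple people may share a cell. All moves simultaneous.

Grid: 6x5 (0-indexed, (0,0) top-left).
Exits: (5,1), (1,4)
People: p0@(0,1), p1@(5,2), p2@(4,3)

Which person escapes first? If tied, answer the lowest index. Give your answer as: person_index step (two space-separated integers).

Answer: 1 1

Derivation:
Step 1: p0:(0,1)->(1,1) | p1:(5,2)->(5,1)->EXIT | p2:(4,3)->(5,3)
Step 2: p0:(1,1)->(1,2) | p1:escaped | p2:(5,3)->(5,2)
Step 3: p0:(1,2)->(1,3) | p1:escaped | p2:(5,2)->(5,1)->EXIT
Step 4: p0:(1,3)->(1,4)->EXIT | p1:escaped | p2:escaped
Exit steps: [4, 1, 3]
First to escape: p1 at step 1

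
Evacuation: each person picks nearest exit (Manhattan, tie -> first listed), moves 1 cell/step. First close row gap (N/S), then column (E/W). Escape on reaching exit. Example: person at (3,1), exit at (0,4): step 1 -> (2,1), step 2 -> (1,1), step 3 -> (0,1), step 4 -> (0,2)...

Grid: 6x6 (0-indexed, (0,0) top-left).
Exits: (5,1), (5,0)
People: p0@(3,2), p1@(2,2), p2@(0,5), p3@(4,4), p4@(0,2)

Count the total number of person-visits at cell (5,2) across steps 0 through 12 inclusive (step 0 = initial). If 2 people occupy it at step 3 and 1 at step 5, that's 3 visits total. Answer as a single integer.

Answer: 5

Derivation:
Step 0: p0@(3,2) p1@(2,2) p2@(0,5) p3@(4,4) p4@(0,2) -> at (5,2): 0 [-], cum=0
Step 1: p0@(4,2) p1@(3,2) p2@(1,5) p3@(5,4) p4@(1,2) -> at (5,2): 0 [-], cum=0
Step 2: p0@(5,2) p1@(4,2) p2@(2,5) p3@(5,3) p4@(2,2) -> at (5,2): 1 [p0], cum=1
Step 3: p0@ESC p1@(5,2) p2@(3,5) p3@(5,2) p4@(3,2) -> at (5,2): 2 [p1,p3], cum=3
Step 4: p0@ESC p1@ESC p2@(4,5) p3@ESC p4@(4,2) -> at (5,2): 0 [-], cum=3
Step 5: p0@ESC p1@ESC p2@(5,5) p3@ESC p4@(5,2) -> at (5,2): 1 [p4], cum=4
Step 6: p0@ESC p1@ESC p2@(5,4) p3@ESC p4@ESC -> at (5,2): 0 [-], cum=4
Step 7: p0@ESC p1@ESC p2@(5,3) p3@ESC p4@ESC -> at (5,2): 0 [-], cum=4
Step 8: p0@ESC p1@ESC p2@(5,2) p3@ESC p4@ESC -> at (5,2): 1 [p2], cum=5
Step 9: p0@ESC p1@ESC p2@ESC p3@ESC p4@ESC -> at (5,2): 0 [-], cum=5
Total visits = 5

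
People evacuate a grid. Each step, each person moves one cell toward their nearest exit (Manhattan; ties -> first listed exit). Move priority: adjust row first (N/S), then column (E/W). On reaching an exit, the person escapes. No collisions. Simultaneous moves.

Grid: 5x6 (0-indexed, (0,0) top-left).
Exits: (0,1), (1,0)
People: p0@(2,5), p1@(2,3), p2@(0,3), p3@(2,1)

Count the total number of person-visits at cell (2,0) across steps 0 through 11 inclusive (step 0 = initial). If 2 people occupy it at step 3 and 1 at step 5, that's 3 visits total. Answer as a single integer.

Answer: 0

Derivation:
Step 0: p0@(2,5) p1@(2,3) p2@(0,3) p3@(2,1) -> at (2,0): 0 [-], cum=0
Step 1: p0@(1,5) p1@(1,3) p2@(0,2) p3@(1,1) -> at (2,0): 0 [-], cum=0
Step 2: p0@(0,5) p1@(0,3) p2@ESC p3@ESC -> at (2,0): 0 [-], cum=0
Step 3: p0@(0,4) p1@(0,2) p2@ESC p3@ESC -> at (2,0): 0 [-], cum=0
Step 4: p0@(0,3) p1@ESC p2@ESC p3@ESC -> at (2,0): 0 [-], cum=0
Step 5: p0@(0,2) p1@ESC p2@ESC p3@ESC -> at (2,0): 0 [-], cum=0
Step 6: p0@ESC p1@ESC p2@ESC p3@ESC -> at (2,0): 0 [-], cum=0
Total visits = 0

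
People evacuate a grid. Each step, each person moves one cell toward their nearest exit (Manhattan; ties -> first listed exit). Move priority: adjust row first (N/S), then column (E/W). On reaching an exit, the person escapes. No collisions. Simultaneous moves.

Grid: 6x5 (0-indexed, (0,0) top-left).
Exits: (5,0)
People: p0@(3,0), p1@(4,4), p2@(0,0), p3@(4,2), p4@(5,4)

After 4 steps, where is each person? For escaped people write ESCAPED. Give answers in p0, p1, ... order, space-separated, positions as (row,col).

Step 1: p0:(3,0)->(4,0) | p1:(4,4)->(5,4) | p2:(0,0)->(1,0) | p3:(4,2)->(5,2) | p4:(5,4)->(5,3)
Step 2: p0:(4,0)->(5,0)->EXIT | p1:(5,4)->(5,3) | p2:(1,0)->(2,0) | p3:(5,2)->(5,1) | p4:(5,3)->(5,2)
Step 3: p0:escaped | p1:(5,3)->(5,2) | p2:(2,0)->(3,0) | p3:(5,1)->(5,0)->EXIT | p4:(5,2)->(5,1)
Step 4: p0:escaped | p1:(5,2)->(5,1) | p2:(3,0)->(4,0) | p3:escaped | p4:(5,1)->(5,0)->EXIT

ESCAPED (5,1) (4,0) ESCAPED ESCAPED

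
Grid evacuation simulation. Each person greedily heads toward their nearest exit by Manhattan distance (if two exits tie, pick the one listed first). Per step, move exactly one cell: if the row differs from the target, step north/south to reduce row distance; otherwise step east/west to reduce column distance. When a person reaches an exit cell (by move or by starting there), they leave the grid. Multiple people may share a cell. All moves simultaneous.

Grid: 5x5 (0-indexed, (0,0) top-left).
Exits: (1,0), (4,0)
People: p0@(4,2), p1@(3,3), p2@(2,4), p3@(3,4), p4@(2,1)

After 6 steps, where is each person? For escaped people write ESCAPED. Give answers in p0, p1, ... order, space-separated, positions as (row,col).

Step 1: p0:(4,2)->(4,1) | p1:(3,3)->(4,3) | p2:(2,4)->(1,4) | p3:(3,4)->(4,4) | p4:(2,1)->(1,1)
Step 2: p0:(4,1)->(4,0)->EXIT | p1:(4,3)->(4,2) | p2:(1,4)->(1,3) | p3:(4,4)->(4,3) | p4:(1,1)->(1,0)->EXIT
Step 3: p0:escaped | p1:(4,2)->(4,1) | p2:(1,3)->(1,2) | p3:(4,3)->(4,2) | p4:escaped
Step 4: p0:escaped | p1:(4,1)->(4,0)->EXIT | p2:(1,2)->(1,1) | p3:(4,2)->(4,1) | p4:escaped
Step 5: p0:escaped | p1:escaped | p2:(1,1)->(1,0)->EXIT | p3:(4,1)->(4,0)->EXIT | p4:escaped

ESCAPED ESCAPED ESCAPED ESCAPED ESCAPED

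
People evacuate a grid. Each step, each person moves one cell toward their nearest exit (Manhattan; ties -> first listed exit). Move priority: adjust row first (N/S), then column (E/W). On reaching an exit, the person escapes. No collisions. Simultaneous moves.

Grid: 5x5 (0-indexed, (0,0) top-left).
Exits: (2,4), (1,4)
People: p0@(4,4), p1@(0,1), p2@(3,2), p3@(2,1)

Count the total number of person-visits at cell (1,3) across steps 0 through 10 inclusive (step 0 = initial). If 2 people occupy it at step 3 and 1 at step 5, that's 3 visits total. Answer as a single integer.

Answer: 1

Derivation:
Step 0: p0@(4,4) p1@(0,1) p2@(3,2) p3@(2,1) -> at (1,3): 0 [-], cum=0
Step 1: p0@(3,4) p1@(1,1) p2@(2,2) p3@(2,2) -> at (1,3): 0 [-], cum=0
Step 2: p0@ESC p1@(1,2) p2@(2,3) p3@(2,3) -> at (1,3): 0 [-], cum=0
Step 3: p0@ESC p1@(1,3) p2@ESC p3@ESC -> at (1,3): 1 [p1], cum=1
Step 4: p0@ESC p1@ESC p2@ESC p3@ESC -> at (1,3): 0 [-], cum=1
Total visits = 1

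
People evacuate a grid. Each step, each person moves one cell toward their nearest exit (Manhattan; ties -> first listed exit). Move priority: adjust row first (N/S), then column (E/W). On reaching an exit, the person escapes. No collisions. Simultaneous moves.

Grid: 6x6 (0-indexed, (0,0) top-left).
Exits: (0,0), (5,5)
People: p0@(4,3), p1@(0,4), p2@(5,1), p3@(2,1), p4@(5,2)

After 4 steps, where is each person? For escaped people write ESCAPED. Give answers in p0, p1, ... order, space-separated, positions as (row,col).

Step 1: p0:(4,3)->(5,3) | p1:(0,4)->(0,3) | p2:(5,1)->(5,2) | p3:(2,1)->(1,1) | p4:(5,2)->(5,3)
Step 2: p0:(5,3)->(5,4) | p1:(0,3)->(0,2) | p2:(5,2)->(5,3) | p3:(1,1)->(0,1) | p4:(5,3)->(5,4)
Step 3: p0:(5,4)->(5,5)->EXIT | p1:(0,2)->(0,1) | p2:(5,3)->(5,4) | p3:(0,1)->(0,0)->EXIT | p4:(5,4)->(5,5)->EXIT
Step 4: p0:escaped | p1:(0,1)->(0,0)->EXIT | p2:(5,4)->(5,5)->EXIT | p3:escaped | p4:escaped

ESCAPED ESCAPED ESCAPED ESCAPED ESCAPED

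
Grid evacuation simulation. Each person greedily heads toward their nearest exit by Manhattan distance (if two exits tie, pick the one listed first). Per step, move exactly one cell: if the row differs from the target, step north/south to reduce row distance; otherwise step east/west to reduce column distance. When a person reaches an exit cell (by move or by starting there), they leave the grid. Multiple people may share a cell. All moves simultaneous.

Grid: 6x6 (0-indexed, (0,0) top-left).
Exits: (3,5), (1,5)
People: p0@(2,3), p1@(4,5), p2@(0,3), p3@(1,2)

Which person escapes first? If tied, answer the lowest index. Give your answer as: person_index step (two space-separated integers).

Answer: 1 1

Derivation:
Step 1: p0:(2,3)->(3,3) | p1:(4,5)->(3,5)->EXIT | p2:(0,3)->(1,3) | p3:(1,2)->(1,3)
Step 2: p0:(3,3)->(3,4) | p1:escaped | p2:(1,3)->(1,4) | p3:(1,3)->(1,4)
Step 3: p0:(3,4)->(3,5)->EXIT | p1:escaped | p2:(1,4)->(1,5)->EXIT | p3:(1,4)->(1,5)->EXIT
Exit steps: [3, 1, 3, 3]
First to escape: p1 at step 1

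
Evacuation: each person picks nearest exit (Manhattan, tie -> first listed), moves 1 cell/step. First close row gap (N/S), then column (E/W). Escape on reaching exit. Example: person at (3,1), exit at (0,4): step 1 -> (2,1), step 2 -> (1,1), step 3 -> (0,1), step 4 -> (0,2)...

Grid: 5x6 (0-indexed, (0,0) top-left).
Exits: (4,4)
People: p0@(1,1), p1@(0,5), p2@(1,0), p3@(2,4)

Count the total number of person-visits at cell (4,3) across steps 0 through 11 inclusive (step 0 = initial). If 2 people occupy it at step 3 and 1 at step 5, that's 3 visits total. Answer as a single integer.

Step 0: p0@(1,1) p1@(0,5) p2@(1,0) p3@(2,4) -> at (4,3): 0 [-], cum=0
Step 1: p0@(2,1) p1@(1,5) p2@(2,0) p3@(3,4) -> at (4,3): 0 [-], cum=0
Step 2: p0@(3,1) p1@(2,5) p2@(3,0) p3@ESC -> at (4,3): 0 [-], cum=0
Step 3: p0@(4,1) p1@(3,5) p2@(4,0) p3@ESC -> at (4,3): 0 [-], cum=0
Step 4: p0@(4,2) p1@(4,5) p2@(4,1) p3@ESC -> at (4,3): 0 [-], cum=0
Step 5: p0@(4,3) p1@ESC p2@(4,2) p3@ESC -> at (4,3): 1 [p0], cum=1
Step 6: p0@ESC p1@ESC p2@(4,3) p3@ESC -> at (4,3): 1 [p2], cum=2
Step 7: p0@ESC p1@ESC p2@ESC p3@ESC -> at (4,3): 0 [-], cum=2
Total visits = 2

Answer: 2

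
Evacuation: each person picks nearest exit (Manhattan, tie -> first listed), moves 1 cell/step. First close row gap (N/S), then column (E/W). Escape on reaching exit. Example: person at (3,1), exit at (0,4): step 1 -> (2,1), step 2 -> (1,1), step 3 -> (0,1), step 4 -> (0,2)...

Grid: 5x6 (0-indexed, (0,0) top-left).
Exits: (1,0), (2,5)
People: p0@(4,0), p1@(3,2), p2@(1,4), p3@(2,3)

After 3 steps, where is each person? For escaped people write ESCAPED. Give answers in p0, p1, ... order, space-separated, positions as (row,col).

Step 1: p0:(4,0)->(3,0) | p1:(3,2)->(2,2) | p2:(1,4)->(2,4) | p3:(2,3)->(2,4)
Step 2: p0:(3,0)->(2,0) | p1:(2,2)->(1,2) | p2:(2,4)->(2,5)->EXIT | p3:(2,4)->(2,5)->EXIT
Step 3: p0:(2,0)->(1,0)->EXIT | p1:(1,2)->(1,1) | p2:escaped | p3:escaped

ESCAPED (1,1) ESCAPED ESCAPED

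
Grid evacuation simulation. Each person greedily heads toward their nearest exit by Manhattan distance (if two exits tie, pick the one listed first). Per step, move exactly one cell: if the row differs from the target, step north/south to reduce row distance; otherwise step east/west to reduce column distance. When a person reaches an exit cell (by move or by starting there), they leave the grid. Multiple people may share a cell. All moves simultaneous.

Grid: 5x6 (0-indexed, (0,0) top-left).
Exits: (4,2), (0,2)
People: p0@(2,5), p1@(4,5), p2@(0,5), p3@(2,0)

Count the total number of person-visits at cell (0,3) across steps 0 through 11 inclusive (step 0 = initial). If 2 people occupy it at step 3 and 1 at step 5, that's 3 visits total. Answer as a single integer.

Step 0: p0@(2,5) p1@(4,5) p2@(0,5) p3@(2,0) -> at (0,3): 0 [-], cum=0
Step 1: p0@(3,5) p1@(4,4) p2@(0,4) p3@(3,0) -> at (0,3): 0 [-], cum=0
Step 2: p0@(4,5) p1@(4,3) p2@(0,3) p3@(4,0) -> at (0,3): 1 [p2], cum=1
Step 3: p0@(4,4) p1@ESC p2@ESC p3@(4,1) -> at (0,3): 0 [-], cum=1
Step 4: p0@(4,3) p1@ESC p2@ESC p3@ESC -> at (0,3): 0 [-], cum=1
Step 5: p0@ESC p1@ESC p2@ESC p3@ESC -> at (0,3): 0 [-], cum=1
Total visits = 1

Answer: 1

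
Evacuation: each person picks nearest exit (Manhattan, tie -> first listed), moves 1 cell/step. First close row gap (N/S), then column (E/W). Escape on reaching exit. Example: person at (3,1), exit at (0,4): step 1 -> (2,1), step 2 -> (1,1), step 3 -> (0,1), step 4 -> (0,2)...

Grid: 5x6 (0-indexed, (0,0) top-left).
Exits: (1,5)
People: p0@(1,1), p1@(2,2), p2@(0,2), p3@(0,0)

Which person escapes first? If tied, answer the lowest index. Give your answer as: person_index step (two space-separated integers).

Step 1: p0:(1,1)->(1,2) | p1:(2,2)->(1,2) | p2:(0,2)->(1,2) | p3:(0,0)->(1,0)
Step 2: p0:(1,2)->(1,3) | p1:(1,2)->(1,3) | p2:(1,2)->(1,3) | p3:(1,0)->(1,1)
Step 3: p0:(1,3)->(1,4) | p1:(1,3)->(1,4) | p2:(1,3)->(1,4) | p3:(1,1)->(1,2)
Step 4: p0:(1,4)->(1,5)->EXIT | p1:(1,4)->(1,5)->EXIT | p2:(1,4)->(1,5)->EXIT | p3:(1,2)->(1,3)
Step 5: p0:escaped | p1:escaped | p2:escaped | p3:(1,3)->(1,4)
Step 6: p0:escaped | p1:escaped | p2:escaped | p3:(1,4)->(1,5)->EXIT
Exit steps: [4, 4, 4, 6]
First to escape: p0 at step 4

Answer: 0 4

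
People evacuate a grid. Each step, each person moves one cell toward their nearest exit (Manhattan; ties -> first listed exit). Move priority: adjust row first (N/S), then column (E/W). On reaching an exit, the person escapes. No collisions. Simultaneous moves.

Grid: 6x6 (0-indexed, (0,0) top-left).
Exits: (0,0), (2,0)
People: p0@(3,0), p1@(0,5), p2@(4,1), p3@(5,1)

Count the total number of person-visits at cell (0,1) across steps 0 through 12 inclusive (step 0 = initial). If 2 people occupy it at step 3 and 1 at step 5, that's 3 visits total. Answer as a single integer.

Step 0: p0@(3,0) p1@(0,5) p2@(4,1) p3@(5,1) -> at (0,1): 0 [-], cum=0
Step 1: p0@ESC p1@(0,4) p2@(3,1) p3@(4,1) -> at (0,1): 0 [-], cum=0
Step 2: p0@ESC p1@(0,3) p2@(2,1) p3@(3,1) -> at (0,1): 0 [-], cum=0
Step 3: p0@ESC p1@(0,2) p2@ESC p3@(2,1) -> at (0,1): 0 [-], cum=0
Step 4: p0@ESC p1@(0,1) p2@ESC p3@ESC -> at (0,1): 1 [p1], cum=1
Step 5: p0@ESC p1@ESC p2@ESC p3@ESC -> at (0,1): 0 [-], cum=1
Total visits = 1

Answer: 1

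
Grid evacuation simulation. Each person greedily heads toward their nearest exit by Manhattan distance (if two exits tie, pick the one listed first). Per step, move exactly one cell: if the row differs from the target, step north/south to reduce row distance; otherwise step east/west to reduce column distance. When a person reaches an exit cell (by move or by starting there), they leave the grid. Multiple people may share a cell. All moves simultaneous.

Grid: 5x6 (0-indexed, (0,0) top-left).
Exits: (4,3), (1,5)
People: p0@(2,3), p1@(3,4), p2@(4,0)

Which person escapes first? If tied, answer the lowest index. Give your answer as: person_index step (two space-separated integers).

Step 1: p0:(2,3)->(3,3) | p1:(3,4)->(4,4) | p2:(4,0)->(4,1)
Step 2: p0:(3,3)->(4,3)->EXIT | p1:(4,4)->(4,3)->EXIT | p2:(4,1)->(4,2)
Step 3: p0:escaped | p1:escaped | p2:(4,2)->(4,3)->EXIT
Exit steps: [2, 2, 3]
First to escape: p0 at step 2

Answer: 0 2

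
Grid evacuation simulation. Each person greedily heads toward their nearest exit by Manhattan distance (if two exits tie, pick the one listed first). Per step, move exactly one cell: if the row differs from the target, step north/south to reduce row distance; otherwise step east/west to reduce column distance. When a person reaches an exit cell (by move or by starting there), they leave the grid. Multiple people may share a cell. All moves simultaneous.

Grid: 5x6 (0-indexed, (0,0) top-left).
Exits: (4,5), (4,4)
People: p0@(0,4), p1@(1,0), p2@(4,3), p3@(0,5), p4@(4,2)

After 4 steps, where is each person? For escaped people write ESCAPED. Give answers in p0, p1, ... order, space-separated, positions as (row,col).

Step 1: p0:(0,4)->(1,4) | p1:(1,0)->(2,0) | p2:(4,3)->(4,4)->EXIT | p3:(0,5)->(1,5) | p4:(4,2)->(4,3)
Step 2: p0:(1,4)->(2,4) | p1:(2,0)->(3,0) | p2:escaped | p3:(1,5)->(2,5) | p4:(4,3)->(4,4)->EXIT
Step 3: p0:(2,4)->(3,4) | p1:(3,0)->(4,0) | p2:escaped | p3:(2,5)->(3,5) | p4:escaped
Step 4: p0:(3,4)->(4,4)->EXIT | p1:(4,0)->(4,1) | p2:escaped | p3:(3,5)->(4,5)->EXIT | p4:escaped

ESCAPED (4,1) ESCAPED ESCAPED ESCAPED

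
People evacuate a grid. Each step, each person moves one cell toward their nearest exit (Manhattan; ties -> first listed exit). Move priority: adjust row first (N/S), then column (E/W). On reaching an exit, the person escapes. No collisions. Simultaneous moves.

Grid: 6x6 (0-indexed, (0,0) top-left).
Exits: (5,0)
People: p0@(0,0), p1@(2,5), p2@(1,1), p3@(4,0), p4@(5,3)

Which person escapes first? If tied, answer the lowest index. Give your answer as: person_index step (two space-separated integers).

Answer: 3 1

Derivation:
Step 1: p0:(0,0)->(1,0) | p1:(2,5)->(3,5) | p2:(1,1)->(2,1) | p3:(4,0)->(5,0)->EXIT | p4:(5,3)->(5,2)
Step 2: p0:(1,0)->(2,0) | p1:(3,5)->(4,5) | p2:(2,1)->(3,1) | p3:escaped | p4:(5,2)->(5,1)
Step 3: p0:(2,0)->(3,0) | p1:(4,5)->(5,5) | p2:(3,1)->(4,1) | p3:escaped | p4:(5,1)->(5,0)->EXIT
Step 4: p0:(3,0)->(4,0) | p1:(5,5)->(5,4) | p2:(4,1)->(5,1) | p3:escaped | p4:escaped
Step 5: p0:(4,0)->(5,0)->EXIT | p1:(5,4)->(5,3) | p2:(5,1)->(5,0)->EXIT | p3:escaped | p4:escaped
Step 6: p0:escaped | p1:(5,3)->(5,2) | p2:escaped | p3:escaped | p4:escaped
Step 7: p0:escaped | p1:(5,2)->(5,1) | p2:escaped | p3:escaped | p4:escaped
Step 8: p0:escaped | p1:(5,1)->(5,0)->EXIT | p2:escaped | p3:escaped | p4:escaped
Exit steps: [5, 8, 5, 1, 3]
First to escape: p3 at step 1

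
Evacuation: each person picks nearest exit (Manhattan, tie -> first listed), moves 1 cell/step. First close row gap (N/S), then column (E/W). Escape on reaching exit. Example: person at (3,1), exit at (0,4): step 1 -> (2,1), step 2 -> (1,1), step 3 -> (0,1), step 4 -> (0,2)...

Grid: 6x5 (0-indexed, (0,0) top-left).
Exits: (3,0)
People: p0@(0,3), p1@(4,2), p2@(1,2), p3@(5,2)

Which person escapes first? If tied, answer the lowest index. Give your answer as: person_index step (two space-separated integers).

Step 1: p0:(0,3)->(1,3) | p1:(4,2)->(3,2) | p2:(1,2)->(2,2) | p3:(5,2)->(4,2)
Step 2: p0:(1,3)->(2,3) | p1:(3,2)->(3,1) | p2:(2,2)->(3,2) | p3:(4,2)->(3,2)
Step 3: p0:(2,3)->(3,3) | p1:(3,1)->(3,0)->EXIT | p2:(3,2)->(3,1) | p3:(3,2)->(3,1)
Step 4: p0:(3,3)->(3,2) | p1:escaped | p2:(3,1)->(3,0)->EXIT | p3:(3,1)->(3,0)->EXIT
Step 5: p0:(3,2)->(3,1) | p1:escaped | p2:escaped | p3:escaped
Step 6: p0:(3,1)->(3,0)->EXIT | p1:escaped | p2:escaped | p3:escaped
Exit steps: [6, 3, 4, 4]
First to escape: p1 at step 3

Answer: 1 3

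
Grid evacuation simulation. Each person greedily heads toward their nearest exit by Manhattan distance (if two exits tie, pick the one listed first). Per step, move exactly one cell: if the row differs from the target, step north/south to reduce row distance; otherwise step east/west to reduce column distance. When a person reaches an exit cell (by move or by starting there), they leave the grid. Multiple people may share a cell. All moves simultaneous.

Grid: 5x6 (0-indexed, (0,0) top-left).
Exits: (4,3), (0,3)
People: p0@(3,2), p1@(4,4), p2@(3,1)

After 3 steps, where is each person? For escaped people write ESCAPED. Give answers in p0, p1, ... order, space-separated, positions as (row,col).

Step 1: p0:(3,2)->(4,2) | p1:(4,4)->(4,3)->EXIT | p2:(3,1)->(4,1)
Step 2: p0:(4,2)->(4,3)->EXIT | p1:escaped | p2:(4,1)->(4,2)
Step 3: p0:escaped | p1:escaped | p2:(4,2)->(4,3)->EXIT

ESCAPED ESCAPED ESCAPED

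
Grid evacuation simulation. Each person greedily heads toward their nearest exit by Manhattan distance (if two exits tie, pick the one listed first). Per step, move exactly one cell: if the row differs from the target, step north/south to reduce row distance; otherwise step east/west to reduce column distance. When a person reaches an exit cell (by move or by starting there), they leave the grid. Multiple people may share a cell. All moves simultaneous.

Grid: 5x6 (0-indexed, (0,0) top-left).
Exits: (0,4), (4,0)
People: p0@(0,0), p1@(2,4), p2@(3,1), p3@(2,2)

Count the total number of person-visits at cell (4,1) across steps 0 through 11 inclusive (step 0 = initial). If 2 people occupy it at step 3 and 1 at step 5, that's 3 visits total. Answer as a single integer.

Step 0: p0@(0,0) p1@(2,4) p2@(3,1) p3@(2,2) -> at (4,1): 0 [-], cum=0
Step 1: p0@(0,1) p1@(1,4) p2@(4,1) p3@(1,2) -> at (4,1): 1 [p2], cum=1
Step 2: p0@(0,2) p1@ESC p2@ESC p3@(0,2) -> at (4,1): 0 [-], cum=1
Step 3: p0@(0,3) p1@ESC p2@ESC p3@(0,3) -> at (4,1): 0 [-], cum=1
Step 4: p0@ESC p1@ESC p2@ESC p3@ESC -> at (4,1): 0 [-], cum=1
Total visits = 1

Answer: 1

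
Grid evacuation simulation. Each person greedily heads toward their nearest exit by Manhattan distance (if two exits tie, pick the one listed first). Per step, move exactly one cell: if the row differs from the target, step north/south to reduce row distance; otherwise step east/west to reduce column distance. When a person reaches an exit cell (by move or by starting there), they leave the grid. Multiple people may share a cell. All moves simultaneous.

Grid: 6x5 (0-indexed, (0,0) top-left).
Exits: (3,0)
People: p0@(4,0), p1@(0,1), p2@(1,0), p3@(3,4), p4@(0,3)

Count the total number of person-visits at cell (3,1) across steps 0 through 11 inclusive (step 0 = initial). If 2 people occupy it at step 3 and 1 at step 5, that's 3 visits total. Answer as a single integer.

Step 0: p0@(4,0) p1@(0,1) p2@(1,0) p3@(3,4) p4@(0,3) -> at (3,1): 0 [-], cum=0
Step 1: p0@ESC p1@(1,1) p2@(2,0) p3@(3,3) p4@(1,3) -> at (3,1): 0 [-], cum=0
Step 2: p0@ESC p1@(2,1) p2@ESC p3@(3,2) p4@(2,3) -> at (3,1): 0 [-], cum=0
Step 3: p0@ESC p1@(3,1) p2@ESC p3@(3,1) p4@(3,3) -> at (3,1): 2 [p1,p3], cum=2
Step 4: p0@ESC p1@ESC p2@ESC p3@ESC p4@(3,2) -> at (3,1): 0 [-], cum=2
Step 5: p0@ESC p1@ESC p2@ESC p3@ESC p4@(3,1) -> at (3,1): 1 [p4], cum=3
Step 6: p0@ESC p1@ESC p2@ESC p3@ESC p4@ESC -> at (3,1): 0 [-], cum=3
Total visits = 3

Answer: 3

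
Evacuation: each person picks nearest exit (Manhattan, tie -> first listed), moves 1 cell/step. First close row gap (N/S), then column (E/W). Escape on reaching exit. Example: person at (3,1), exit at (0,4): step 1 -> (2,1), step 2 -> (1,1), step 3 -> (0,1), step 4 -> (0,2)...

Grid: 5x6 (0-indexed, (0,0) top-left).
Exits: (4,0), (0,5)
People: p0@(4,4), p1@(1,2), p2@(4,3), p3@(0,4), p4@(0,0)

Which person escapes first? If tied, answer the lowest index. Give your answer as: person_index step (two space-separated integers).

Step 1: p0:(4,4)->(4,3) | p1:(1,2)->(0,2) | p2:(4,3)->(4,2) | p3:(0,4)->(0,5)->EXIT | p4:(0,0)->(1,0)
Step 2: p0:(4,3)->(4,2) | p1:(0,2)->(0,3) | p2:(4,2)->(4,1) | p3:escaped | p4:(1,0)->(2,0)
Step 3: p0:(4,2)->(4,1) | p1:(0,3)->(0,4) | p2:(4,1)->(4,0)->EXIT | p3:escaped | p4:(2,0)->(3,0)
Step 4: p0:(4,1)->(4,0)->EXIT | p1:(0,4)->(0,5)->EXIT | p2:escaped | p3:escaped | p4:(3,0)->(4,0)->EXIT
Exit steps: [4, 4, 3, 1, 4]
First to escape: p3 at step 1

Answer: 3 1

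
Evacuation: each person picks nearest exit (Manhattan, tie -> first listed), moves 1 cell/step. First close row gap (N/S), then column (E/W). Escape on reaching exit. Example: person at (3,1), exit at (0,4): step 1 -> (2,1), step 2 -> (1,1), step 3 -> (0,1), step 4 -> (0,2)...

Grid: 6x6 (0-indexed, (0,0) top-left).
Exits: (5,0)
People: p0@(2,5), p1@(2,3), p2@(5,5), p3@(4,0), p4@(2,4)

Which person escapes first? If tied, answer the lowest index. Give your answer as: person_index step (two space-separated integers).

Step 1: p0:(2,5)->(3,5) | p1:(2,3)->(3,3) | p2:(5,5)->(5,4) | p3:(4,0)->(5,0)->EXIT | p4:(2,4)->(3,4)
Step 2: p0:(3,5)->(4,5) | p1:(3,3)->(4,3) | p2:(5,4)->(5,3) | p3:escaped | p4:(3,4)->(4,4)
Step 3: p0:(4,5)->(5,5) | p1:(4,3)->(5,3) | p2:(5,3)->(5,2) | p3:escaped | p4:(4,4)->(5,4)
Step 4: p0:(5,5)->(5,4) | p1:(5,3)->(5,2) | p2:(5,2)->(5,1) | p3:escaped | p4:(5,4)->(5,3)
Step 5: p0:(5,4)->(5,3) | p1:(5,2)->(5,1) | p2:(5,1)->(5,0)->EXIT | p3:escaped | p4:(5,3)->(5,2)
Step 6: p0:(5,3)->(5,2) | p1:(5,1)->(5,0)->EXIT | p2:escaped | p3:escaped | p4:(5,2)->(5,1)
Step 7: p0:(5,2)->(5,1) | p1:escaped | p2:escaped | p3:escaped | p4:(5,1)->(5,0)->EXIT
Step 8: p0:(5,1)->(5,0)->EXIT | p1:escaped | p2:escaped | p3:escaped | p4:escaped
Exit steps: [8, 6, 5, 1, 7]
First to escape: p3 at step 1

Answer: 3 1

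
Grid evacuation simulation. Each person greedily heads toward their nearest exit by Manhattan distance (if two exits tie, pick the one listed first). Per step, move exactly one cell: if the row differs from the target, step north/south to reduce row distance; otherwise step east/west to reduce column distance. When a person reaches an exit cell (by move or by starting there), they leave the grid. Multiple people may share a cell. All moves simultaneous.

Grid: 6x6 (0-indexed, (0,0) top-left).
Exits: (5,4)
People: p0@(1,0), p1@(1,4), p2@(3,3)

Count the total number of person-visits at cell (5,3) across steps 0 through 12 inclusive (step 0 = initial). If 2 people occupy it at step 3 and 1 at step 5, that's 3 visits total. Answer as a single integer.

Answer: 2

Derivation:
Step 0: p0@(1,0) p1@(1,4) p2@(3,3) -> at (5,3): 0 [-], cum=0
Step 1: p0@(2,0) p1@(2,4) p2@(4,3) -> at (5,3): 0 [-], cum=0
Step 2: p0@(3,0) p1@(3,4) p2@(5,3) -> at (5,3): 1 [p2], cum=1
Step 3: p0@(4,0) p1@(4,4) p2@ESC -> at (5,3): 0 [-], cum=1
Step 4: p0@(5,0) p1@ESC p2@ESC -> at (5,3): 0 [-], cum=1
Step 5: p0@(5,1) p1@ESC p2@ESC -> at (5,3): 0 [-], cum=1
Step 6: p0@(5,2) p1@ESC p2@ESC -> at (5,3): 0 [-], cum=1
Step 7: p0@(5,3) p1@ESC p2@ESC -> at (5,3): 1 [p0], cum=2
Step 8: p0@ESC p1@ESC p2@ESC -> at (5,3): 0 [-], cum=2
Total visits = 2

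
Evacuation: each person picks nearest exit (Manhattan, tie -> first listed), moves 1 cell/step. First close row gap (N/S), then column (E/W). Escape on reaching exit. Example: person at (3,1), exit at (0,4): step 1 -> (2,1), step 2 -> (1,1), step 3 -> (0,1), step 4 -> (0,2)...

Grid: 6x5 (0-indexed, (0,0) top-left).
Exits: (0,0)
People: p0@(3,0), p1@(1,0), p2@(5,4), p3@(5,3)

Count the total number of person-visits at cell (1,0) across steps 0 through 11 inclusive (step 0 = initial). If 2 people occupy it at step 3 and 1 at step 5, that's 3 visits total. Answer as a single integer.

Answer: 2

Derivation:
Step 0: p0@(3,0) p1@(1,0) p2@(5,4) p3@(5,3) -> at (1,0): 1 [p1], cum=1
Step 1: p0@(2,0) p1@ESC p2@(4,4) p3@(4,3) -> at (1,0): 0 [-], cum=1
Step 2: p0@(1,0) p1@ESC p2@(3,4) p3@(3,3) -> at (1,0): 1 [p0], cum=2
Step 3: p0@ESC p1@ESC p2@(2,4) p3@(2,3) -> at (1,0): 0 [-], cum=2
Step 4: p0@ESC p1@ESC p2@(1,4) p3@(1,3) -> at (1,0): 0 [-], cum=2
Step 5: p0@ESC p1@ESC p2@(0,4) p3@(0,3) -> at (1,0): 0 [-], cum=2
Step 6: p0@ESC p1@ESC p2@(0,3) p3@(0,2) -> at (1,0): 0 [-], cum=2
Step 7: p0@ESC p1@ESC p2@(0,2) p3@(0,1) -> at (1,0): 0 [-], cum=2
Step 8: p0@ESC p1@ESC p2@(0,1) p3@ESC -> at (1,0): 0 [-], cum=2
Step 9: p0@ESC p1@ESC p2@ESC p3@ESC -> at (1,0): 0 [-], cum=2
Total visits = 2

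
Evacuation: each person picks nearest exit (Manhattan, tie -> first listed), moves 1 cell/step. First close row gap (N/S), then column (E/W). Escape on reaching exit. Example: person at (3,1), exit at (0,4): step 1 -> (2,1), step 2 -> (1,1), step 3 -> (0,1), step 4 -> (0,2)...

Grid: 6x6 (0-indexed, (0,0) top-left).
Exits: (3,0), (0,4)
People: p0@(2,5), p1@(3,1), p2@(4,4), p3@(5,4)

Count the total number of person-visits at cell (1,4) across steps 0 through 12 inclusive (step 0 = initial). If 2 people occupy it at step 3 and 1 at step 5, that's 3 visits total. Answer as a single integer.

Answer: 2

Derivation:
Step 0: p0@(2,5) p1@(3,1) p2@(4,4) p3@(5,4) -> at (1,4): 0 [-], cum=0
Step 1: p0@(1,5) p1@ESC p2@(3,4) p3@(4,4) -> at (1,4): 0 [-], cum=0
Step 2: p0@(0,5) p1@ESC p2@(2,4) p3@(3,4) -> at (1,4): 0 [-], cum=0
Step 3: p0@ESC p1@ESC p2@(1,4) p3@(2,4) -> at (1,4): 1 [p2], cum=1
Step 4: p0@ESC p1@ESC p2@ESC p3@(1,4) -> at (1,4): 1 [p3], cum=2
Step 5: p0@ESC p1@ESC p2@ESC p3@ESC -> at (1,4): 0 [-], cum=2
Total visits = 2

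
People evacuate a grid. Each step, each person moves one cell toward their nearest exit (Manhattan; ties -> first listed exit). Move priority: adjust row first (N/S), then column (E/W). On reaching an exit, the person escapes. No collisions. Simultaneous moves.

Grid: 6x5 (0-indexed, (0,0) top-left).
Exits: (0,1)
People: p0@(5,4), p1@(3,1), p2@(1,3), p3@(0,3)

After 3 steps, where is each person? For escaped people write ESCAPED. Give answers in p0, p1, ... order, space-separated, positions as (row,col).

Step 1: p0:(5,4)->(4,4) | p1:(3,1)->(2,1) | p2:(1,3)->(0,3) | p3:(0,3)->(0,2)
Step 2: p0:(4,4)->(3,4) | p1:(2,1)->(1,1) | p2:(0,3)->(0,2) | p3:(0,2)->(0,1)->EXIT
Step 3: p0:(3,4)->(2,4) | p1:(1,1)->(0,1)->EXIT | p2:(0,2)->(0,1)->EXIT | p3:escaped

(2,4) ESCAPED ESCAPED ESCAPED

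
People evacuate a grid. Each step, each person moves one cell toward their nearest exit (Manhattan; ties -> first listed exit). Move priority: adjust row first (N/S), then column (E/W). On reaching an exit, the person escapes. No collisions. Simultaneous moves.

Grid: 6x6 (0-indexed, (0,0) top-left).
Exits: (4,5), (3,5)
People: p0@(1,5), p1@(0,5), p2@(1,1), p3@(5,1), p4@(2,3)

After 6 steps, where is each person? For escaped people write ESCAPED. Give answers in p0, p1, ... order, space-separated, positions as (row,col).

Step 1: p0:(1,5)->(2,5) | p1:(0,5)->(1,5) | p2:(1,1)->(2,1) | p3:(5,1)->(4,1) | p4:(2,3)->(3,3)
Step 2: p0:(2,5)->(3,5)->EXIT | p1:(1,5)->(2,5) | p2:(2,1)->(3,1) | p3:(4,1)->(4,2) | p4:(3,3)->(3,4)
Step 3: p0:escaped | p1:(2,5)->(3,5)->EXIT | p2:(3,1)->(3,2) | p3:(4,2)->(4,3) | p4:(3,4)->(3,5)->EXIT
Step 4: p0:escaped | p1:escaped | p2:(3,2)->(3,3) | p3:(4,3)->(4,4) | p4:escaped
Step 5: p0:escaped | p1:escaped | p2:(3,3)->(3,4) | p3:(4,4)->(4,5)->EXIT | p4:escaped
Step 6: p0:escaped | p1:escaped | p2:(3,4)->(3,5)->EXIT | p3:escaped | p4:escaped

ESCAPED ESCAPED ESCAPED ESCAPED ESCAPED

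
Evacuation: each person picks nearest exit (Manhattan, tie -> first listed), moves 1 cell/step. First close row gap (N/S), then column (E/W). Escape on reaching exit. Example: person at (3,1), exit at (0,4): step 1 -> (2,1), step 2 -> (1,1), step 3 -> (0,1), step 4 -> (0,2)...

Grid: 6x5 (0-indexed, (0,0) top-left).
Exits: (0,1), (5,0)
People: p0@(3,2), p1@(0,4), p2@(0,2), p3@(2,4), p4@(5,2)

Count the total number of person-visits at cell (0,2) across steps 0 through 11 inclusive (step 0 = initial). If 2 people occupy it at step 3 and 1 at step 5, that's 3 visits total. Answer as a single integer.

Answer: 4

Derivation:
Step 0: p0@(3,2) p1@(0,4) p2@(0,2) p3@(2,4) p4@(5,2) -> at (0,2): 1 [p2], cum=1
Step 1: p0@(2,2) p1@(0,3) p2@ESC p3@(1,4) p4@(5,1) -> at (0,2): 0 [-], cum=1
Step 2: p0@(1,2) p1@(0,2) p2@ESC p3@(0,4) p4@ESC -> at (0,2): 1 [p1], cum=2
Step 3: p0@(0,2) p1@ESC p2@ESC p3@(0,3) p4@ESC -> at (0,2): 1 [p0], cum=3
Step 4: p0@ESC p1@ESC p2@ESC p3@(0,2) p4@ESC -> at (0,2): 1 [p3], cum=4
Step 5: p0@ESC p1@ESC p2@ESC p3@ESC p4@ESC -> at (0,2): 0 [-], cum=4
Total visits = 4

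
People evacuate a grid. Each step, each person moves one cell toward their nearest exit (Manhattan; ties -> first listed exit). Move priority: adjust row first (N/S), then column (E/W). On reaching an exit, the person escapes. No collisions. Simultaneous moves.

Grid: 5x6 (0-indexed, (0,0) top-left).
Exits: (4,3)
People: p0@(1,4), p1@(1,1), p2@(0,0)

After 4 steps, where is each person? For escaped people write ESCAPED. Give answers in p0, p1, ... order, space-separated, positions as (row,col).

Step 1: p0:(1,4)->(2,4) | p1:(1,1)->(2,1) | p2:(0,0)->(1,0)
Step 2: p0:(2,4)->(3,4) | p1:(2,1)->(3,1) | p2:(1,0)->(2,0)
Step 3: p0:(3,4)->(4,4) | p1:(3,1)->(4,1) | p2:(2,0)->(3,0)
Step 4: p0:(4,4)->(4,3)->EXIT | p1:(4,1)->(4,2) | p2:(3,0)->(4,0)

ESCAPED (4,2) (4,0)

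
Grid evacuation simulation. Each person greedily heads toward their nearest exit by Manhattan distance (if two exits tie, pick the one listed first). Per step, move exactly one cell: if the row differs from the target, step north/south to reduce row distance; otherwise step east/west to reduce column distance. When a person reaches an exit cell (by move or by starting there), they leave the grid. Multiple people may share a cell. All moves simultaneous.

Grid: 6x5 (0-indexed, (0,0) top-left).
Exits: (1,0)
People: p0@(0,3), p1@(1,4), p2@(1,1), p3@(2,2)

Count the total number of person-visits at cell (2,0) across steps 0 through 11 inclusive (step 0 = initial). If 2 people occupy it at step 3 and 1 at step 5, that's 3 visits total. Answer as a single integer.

Answer: 0

Derivation:
Step 0: p0@(0,3) p1@(1,4) p2@(1,1) p3@(2,2) -> at (2,0): 0 [-], cum=0
Step 1: p0@(1,3) p1@(1,3) p2@ESC p3@(1,2) -> at (2,0): 0 [-], cum=0
Step 2: p0@(1,2) p1@(1,2) p2@ESC p3@(1,1) -> at (2,0): 0 [-], cum=0
Step 3: p0@(1,1) p1@(1,1) p2@ESC p3@ESC -> at (2,0): 0 [-], cum=0
Step 4: p0@ESC p1@ESC p2@ESC p3@ESC -> at (2,0): 0 [-], cum=0
Total visits = 0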